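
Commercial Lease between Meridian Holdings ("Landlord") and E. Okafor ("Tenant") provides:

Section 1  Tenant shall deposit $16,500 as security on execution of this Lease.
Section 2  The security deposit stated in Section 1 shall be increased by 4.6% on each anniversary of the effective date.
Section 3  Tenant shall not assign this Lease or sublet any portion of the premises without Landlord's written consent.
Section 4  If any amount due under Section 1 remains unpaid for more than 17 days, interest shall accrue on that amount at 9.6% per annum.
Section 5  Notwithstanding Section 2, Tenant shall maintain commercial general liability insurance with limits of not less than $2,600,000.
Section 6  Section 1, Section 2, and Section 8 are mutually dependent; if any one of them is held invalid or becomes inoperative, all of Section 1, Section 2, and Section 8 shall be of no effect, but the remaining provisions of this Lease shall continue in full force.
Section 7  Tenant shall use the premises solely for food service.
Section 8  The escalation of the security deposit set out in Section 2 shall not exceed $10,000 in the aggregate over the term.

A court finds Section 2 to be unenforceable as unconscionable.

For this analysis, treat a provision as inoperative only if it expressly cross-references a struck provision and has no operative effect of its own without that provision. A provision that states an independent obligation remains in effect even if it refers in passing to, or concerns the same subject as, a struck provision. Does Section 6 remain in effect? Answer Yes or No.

Yes

Section 2 is struck. The whole of Section 8 is the aggregate cap on the escalation of the security deposit, defined by reference to Section 2, so Section 8 cannot stand once Section 2 is removed. Section 5 mentions Section 2 but its own obligation stands independently of Section 2, so Section 5 is not affected. Section 6 declares Section 1, Section 2, and Section 8 mutually dependent; since one of them has fallen, all of them are of no effect. That brings down Section 1 as well. Section 4 in turn depends solely on a provision now struck and likewise falls. The remainder continues in force under Section 6. Section 3, Section 5, Section 6, and Section 7 remain in effect. Section 6 is among the surviving provisions, so the answer is yes.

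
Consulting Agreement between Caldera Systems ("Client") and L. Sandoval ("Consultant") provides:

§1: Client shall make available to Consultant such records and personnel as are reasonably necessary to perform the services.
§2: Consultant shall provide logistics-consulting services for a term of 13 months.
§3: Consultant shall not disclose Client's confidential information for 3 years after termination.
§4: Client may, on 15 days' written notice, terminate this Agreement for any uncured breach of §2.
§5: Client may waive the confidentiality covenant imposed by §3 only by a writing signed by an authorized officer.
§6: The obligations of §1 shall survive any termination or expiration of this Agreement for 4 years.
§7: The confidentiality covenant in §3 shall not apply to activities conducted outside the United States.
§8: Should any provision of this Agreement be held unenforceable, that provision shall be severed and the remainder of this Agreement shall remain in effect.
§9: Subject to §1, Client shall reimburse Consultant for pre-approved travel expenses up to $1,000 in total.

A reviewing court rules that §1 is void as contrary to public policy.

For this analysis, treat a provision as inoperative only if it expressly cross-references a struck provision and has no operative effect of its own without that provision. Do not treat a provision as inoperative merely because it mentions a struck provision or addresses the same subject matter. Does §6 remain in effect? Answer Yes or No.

§1 is struck. §6 merely fixes the survival period for §1; with §1 gone it has nothing to operate on and falls away. §9 mentions §1 but its own obligation stands independently of §1, so §9 is not affected. Under the severability clause in §8, the remaining provisions continue in force. That leaves §2, §3, §4, §5, §7, §8, and §9 in effect. §6 is among the inoperative provisions, so the answer is no.

No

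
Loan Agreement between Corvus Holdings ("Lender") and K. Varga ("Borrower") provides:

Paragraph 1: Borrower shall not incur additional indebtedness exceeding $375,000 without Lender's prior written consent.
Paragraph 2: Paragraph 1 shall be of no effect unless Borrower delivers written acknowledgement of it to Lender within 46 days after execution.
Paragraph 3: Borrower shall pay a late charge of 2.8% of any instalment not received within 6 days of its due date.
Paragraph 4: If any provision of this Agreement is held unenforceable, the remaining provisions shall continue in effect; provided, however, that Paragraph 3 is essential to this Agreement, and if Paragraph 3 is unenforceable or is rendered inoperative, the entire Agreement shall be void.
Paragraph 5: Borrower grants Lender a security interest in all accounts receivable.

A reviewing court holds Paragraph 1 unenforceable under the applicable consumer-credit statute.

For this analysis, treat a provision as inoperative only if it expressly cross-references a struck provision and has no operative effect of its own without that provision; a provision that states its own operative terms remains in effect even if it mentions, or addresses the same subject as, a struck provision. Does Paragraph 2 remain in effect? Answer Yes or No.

Paragraph 1 is struck. Paragraph 2 operates only by reference to Paragraph 1, so it falls with Paragraph 1. Paragraph 4 makes Paragraph 3 an essential term, but Paragraph 3 is unaffected, so the severability proviso in Paragraph 4 preserves the remaining provisions. Paragraph 3, Paragraph 4, and Paragraph 5 remain in effect. Paragraph 2 is among the inoperative provisions, so the answer is no.

No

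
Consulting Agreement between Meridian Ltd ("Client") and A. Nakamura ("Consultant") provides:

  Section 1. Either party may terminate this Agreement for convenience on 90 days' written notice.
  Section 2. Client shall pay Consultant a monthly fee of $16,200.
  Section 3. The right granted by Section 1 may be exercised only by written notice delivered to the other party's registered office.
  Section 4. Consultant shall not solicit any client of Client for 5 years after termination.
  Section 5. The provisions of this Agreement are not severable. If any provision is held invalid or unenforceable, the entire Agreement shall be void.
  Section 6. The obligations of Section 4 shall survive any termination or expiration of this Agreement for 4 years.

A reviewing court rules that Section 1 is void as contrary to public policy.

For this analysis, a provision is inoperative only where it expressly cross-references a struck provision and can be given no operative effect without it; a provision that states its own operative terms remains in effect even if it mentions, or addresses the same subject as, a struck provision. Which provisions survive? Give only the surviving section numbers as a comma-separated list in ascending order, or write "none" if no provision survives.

none

Section 1 is struck. Section 3 has no operative effect of its own apart from Section 1 and is therefore inoperative. Section 5 provides that the Agreement is not severable, so the invalidity of any one provision voids the entire Agreement. No provision of the Agreement survives.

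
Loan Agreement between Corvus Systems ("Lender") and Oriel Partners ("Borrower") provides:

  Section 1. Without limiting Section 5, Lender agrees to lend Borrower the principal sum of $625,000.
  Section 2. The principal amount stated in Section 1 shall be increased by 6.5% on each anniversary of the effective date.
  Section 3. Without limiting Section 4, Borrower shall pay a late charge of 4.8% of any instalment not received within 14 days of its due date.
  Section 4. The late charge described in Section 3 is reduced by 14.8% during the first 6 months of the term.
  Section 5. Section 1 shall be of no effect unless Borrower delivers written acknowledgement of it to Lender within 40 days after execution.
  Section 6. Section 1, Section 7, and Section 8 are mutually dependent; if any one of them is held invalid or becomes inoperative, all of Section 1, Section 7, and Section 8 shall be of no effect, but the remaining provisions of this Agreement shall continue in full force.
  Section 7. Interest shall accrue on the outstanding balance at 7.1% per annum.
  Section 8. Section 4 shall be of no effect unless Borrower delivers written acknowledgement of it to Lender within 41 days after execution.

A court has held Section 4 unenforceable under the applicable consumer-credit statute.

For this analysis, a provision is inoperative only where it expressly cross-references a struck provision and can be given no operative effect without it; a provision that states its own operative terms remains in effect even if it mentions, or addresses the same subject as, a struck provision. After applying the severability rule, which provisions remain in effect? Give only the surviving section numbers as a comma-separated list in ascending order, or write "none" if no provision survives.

Section 4 is struck. Section 8 has no operative effect of its own apart from Section 4 and is therefore inoperative. Section 3 mentions Section 4 but its own obligation stands independently of Section 4, so Section 3 is not affected. Section 6 declares Section 1, Section 7, and Section 8 mutually dependent; since one of them has fallen, all of them are of no effect. That brings down Section 1 and Section 7 as well. Section 2 and Section 5 in turn depend solely on a provision now struck and likewise fall. The remainder continues in force under Section 6. Section 3 and Section 6 remain in effect.

3, 6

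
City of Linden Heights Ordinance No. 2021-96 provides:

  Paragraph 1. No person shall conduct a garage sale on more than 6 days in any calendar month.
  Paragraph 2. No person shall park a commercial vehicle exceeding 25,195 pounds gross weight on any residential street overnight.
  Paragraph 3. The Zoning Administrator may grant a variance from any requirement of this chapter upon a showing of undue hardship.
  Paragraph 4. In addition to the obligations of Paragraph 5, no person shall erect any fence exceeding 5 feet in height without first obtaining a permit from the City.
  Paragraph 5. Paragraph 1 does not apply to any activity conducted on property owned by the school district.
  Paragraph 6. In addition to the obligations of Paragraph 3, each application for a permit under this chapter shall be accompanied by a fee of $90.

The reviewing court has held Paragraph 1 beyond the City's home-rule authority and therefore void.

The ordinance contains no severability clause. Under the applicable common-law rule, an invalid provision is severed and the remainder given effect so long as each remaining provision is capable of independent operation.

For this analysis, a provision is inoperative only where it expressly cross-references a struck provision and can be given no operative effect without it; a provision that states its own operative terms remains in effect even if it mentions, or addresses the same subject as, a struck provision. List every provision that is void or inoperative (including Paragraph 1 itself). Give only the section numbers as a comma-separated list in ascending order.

1, 5

Paragraph 1 is struck. Paragraph 5 operates only by reference to Paragraph 1, so it falls with Paragraph 1. Although Paragraph 4 refers to Paragraph 5, its operative terms do not depend on Paragraph 5, so it remains in effect. Under the stated default rule, only provisions that cannot operate independently fall away; the rest are enforced. That leaves Paragraph 2, Paragraph 3, Paragraph 4, and Paragraph 6 in effect.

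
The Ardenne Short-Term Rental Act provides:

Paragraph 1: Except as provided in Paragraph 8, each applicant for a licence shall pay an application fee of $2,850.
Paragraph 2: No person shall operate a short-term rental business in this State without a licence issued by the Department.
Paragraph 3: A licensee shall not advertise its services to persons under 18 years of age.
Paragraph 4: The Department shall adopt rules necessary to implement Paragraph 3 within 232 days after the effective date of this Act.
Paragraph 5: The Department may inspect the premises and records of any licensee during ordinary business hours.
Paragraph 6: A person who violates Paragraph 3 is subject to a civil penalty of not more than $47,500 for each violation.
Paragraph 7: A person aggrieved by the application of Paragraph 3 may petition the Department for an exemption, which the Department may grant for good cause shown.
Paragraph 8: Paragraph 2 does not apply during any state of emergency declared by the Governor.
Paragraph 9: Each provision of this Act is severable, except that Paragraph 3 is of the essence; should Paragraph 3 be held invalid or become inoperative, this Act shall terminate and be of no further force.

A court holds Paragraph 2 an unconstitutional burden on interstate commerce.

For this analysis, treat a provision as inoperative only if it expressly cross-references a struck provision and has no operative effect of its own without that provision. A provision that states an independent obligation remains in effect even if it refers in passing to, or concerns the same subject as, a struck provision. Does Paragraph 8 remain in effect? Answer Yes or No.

Paragraph 2 is struck. The only function of Paragraph 8 is the emergency suspension of Paragraph 2, so it cannot stand once Paragraph 2 is removed. Although Paragraph 1 refers to Paragraph 8, its operative terms do not depend on Paragraph 8, so it remains in effect. Paragraph 9 makes Paragraph 3 an essential term, but Paragraph 3 is unaffected, so the severability proviso in Paragraph 9 preserves the remaining provisions. That leaves Paragraph 1, Paragraph 3, Paragraph 4, Paragraph 5, Paragraph 6, Paragraph 7, and Paragraph 9 in effect. Paragraph 8 is among the inoperative provisions, so the answer is no.

No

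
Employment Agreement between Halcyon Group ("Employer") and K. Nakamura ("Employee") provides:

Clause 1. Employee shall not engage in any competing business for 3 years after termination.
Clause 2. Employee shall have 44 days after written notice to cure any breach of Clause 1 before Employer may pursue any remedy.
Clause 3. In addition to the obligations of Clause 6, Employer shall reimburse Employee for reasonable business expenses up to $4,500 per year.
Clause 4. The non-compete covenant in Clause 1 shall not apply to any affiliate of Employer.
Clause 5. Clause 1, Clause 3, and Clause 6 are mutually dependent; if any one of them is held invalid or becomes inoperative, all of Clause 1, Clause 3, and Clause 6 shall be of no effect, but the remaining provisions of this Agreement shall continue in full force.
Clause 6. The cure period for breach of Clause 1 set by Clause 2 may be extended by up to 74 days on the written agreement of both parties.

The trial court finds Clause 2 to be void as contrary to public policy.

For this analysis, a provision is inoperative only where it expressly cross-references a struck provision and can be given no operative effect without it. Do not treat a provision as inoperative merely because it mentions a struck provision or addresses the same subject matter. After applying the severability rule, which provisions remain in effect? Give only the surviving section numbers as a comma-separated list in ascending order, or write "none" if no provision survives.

5

Clause 2 is struck. Clause 6 does nothing except set the extension of the cure period for breach of Clause 1 by reference to Clause 2; with Clause 2 gone it has no independent effect and is inoperative. Clause 5 declares Clause 1, Clause 3, and Clause 6 mutually dependent; since one of them has fallen, all of them are of no effect. That brings down Clause 1 and Clause 3 as well. Clause 4 in turn depends solely on a provision now struck and likewise falls. The remainder continues in force under Clause 5. Only Clause 5 remains in effect.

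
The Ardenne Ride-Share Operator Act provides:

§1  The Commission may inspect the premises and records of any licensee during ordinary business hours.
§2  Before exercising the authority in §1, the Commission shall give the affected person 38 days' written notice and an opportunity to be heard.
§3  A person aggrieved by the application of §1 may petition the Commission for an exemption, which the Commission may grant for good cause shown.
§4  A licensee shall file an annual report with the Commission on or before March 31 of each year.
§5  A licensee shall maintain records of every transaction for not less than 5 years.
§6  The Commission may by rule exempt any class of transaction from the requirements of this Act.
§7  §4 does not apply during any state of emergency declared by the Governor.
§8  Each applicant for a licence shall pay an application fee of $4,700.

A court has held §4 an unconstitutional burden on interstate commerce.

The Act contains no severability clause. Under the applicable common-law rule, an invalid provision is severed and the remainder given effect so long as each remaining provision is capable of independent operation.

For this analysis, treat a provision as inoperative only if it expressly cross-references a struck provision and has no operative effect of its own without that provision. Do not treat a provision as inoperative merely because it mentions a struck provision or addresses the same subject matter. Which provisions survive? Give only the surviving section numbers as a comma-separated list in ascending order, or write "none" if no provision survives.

§4 is struck. §7 merely fixes the emergency suspension of §4; with §4 gone it has nothing to operate on and falls away. With no severability clause, the stated default rule severs what cannot stand and enforces each remaining provision that can operate on its own. The provisions still in force are §1, §2, §3, §5, §6, and §8.

1, 2, 3, 5, 6, 8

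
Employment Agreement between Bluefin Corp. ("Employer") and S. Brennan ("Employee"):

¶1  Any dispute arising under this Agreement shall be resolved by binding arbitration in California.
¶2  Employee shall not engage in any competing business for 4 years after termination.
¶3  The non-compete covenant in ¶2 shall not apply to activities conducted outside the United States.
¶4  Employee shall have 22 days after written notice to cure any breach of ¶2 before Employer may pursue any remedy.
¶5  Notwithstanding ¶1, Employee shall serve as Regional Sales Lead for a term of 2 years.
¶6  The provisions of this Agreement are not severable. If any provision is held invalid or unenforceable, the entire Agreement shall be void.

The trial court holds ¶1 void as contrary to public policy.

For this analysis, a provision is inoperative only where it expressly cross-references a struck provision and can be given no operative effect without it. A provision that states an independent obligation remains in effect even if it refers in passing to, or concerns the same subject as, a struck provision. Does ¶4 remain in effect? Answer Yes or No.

No

¶1 is struck. No other provision's operative terms depend on ¶1. ¶6 provides that the Agreement is not severable, so the invalidity of any one provision voids the entire Agreement. No provision of the Agreement survives. ¶4 is among the inoperative provisions, so the answer is no.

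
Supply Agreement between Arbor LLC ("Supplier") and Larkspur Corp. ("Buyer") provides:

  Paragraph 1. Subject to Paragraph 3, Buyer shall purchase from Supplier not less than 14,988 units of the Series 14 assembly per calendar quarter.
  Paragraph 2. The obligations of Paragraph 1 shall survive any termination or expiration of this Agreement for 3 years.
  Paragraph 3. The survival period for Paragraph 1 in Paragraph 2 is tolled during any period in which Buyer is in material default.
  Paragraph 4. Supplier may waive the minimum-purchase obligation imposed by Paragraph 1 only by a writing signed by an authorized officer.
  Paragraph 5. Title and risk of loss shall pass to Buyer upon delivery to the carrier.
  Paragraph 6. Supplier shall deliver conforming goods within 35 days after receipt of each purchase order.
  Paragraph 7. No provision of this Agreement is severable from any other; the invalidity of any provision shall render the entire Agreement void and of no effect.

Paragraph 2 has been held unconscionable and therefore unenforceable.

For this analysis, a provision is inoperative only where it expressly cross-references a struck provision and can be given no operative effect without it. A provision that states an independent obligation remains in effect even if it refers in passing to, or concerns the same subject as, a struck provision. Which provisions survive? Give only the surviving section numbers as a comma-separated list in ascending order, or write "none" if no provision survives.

Paragraph 2 is struck. The whole of Paragraph 3 is the tolling of the survival period for Paragraph 1, defined by reference to Paragraph 2, so Paragraph 3 cannot stand once Paragraph 2 is removed. Paragraph 7 provides that the Agreement is not severable, so the invalidity of any one provision voids the entire Agreement. No provision of the Agreement survives.

none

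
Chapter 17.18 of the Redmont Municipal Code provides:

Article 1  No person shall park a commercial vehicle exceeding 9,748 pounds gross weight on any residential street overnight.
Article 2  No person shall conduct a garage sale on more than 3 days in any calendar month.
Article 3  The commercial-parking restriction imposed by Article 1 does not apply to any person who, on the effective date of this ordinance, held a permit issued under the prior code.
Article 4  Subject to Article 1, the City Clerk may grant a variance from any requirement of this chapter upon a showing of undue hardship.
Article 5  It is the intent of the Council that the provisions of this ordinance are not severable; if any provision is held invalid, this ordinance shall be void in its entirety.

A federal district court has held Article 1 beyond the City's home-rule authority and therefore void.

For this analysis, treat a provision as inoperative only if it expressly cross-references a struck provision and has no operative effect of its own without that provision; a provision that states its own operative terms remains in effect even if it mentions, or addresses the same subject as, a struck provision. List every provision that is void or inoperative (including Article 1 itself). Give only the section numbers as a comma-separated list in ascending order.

1, 2, 3, 4, 5

Article 1 is struck. The only function of Article 3 is the grandfather exemption from Article 1, so it cannot stand once Article 1 is removed. Article 5 provides that the ordinance is not severable, so the invalidity of any one provision voids the entire ordinance. No provision of the ordinance survives.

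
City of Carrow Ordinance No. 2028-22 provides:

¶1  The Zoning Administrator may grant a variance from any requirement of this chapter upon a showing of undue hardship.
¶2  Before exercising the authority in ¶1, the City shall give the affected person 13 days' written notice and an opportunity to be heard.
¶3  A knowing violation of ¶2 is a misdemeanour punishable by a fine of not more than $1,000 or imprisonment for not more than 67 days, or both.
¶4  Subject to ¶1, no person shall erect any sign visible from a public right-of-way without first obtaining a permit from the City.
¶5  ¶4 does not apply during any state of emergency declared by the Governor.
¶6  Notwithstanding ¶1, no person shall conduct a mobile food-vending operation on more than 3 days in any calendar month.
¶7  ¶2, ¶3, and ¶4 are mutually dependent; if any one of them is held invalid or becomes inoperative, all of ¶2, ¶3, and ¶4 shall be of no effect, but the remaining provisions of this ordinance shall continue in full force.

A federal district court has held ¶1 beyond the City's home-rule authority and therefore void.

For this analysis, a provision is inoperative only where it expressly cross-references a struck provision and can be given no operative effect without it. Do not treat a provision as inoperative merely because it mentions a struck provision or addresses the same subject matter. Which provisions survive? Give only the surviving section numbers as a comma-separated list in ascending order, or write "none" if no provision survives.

¶1 is struck. ¶2 has no operative effect of its own apart from ¶1 and is therefore inoperative. ¶3 merely fixes the criminal penalty for violating ¶2; with ¶2 gone it has nothing to operate on and falls away. Although ¶6 refers to ¶1, its operative terms do not depend on ¶1, so it remains in effect. ¶7 declares ¶2, ¶3, and ¶4 mutually dependent; since one of them has fallen, all of them are of no effect. That brings down ¶4 as well. ¶5 in turn depends solely on a provision now struck and likewise falls. The remainder continues in force under ¶7. The provisions still in force are ¶6 and ¶7.

6, 7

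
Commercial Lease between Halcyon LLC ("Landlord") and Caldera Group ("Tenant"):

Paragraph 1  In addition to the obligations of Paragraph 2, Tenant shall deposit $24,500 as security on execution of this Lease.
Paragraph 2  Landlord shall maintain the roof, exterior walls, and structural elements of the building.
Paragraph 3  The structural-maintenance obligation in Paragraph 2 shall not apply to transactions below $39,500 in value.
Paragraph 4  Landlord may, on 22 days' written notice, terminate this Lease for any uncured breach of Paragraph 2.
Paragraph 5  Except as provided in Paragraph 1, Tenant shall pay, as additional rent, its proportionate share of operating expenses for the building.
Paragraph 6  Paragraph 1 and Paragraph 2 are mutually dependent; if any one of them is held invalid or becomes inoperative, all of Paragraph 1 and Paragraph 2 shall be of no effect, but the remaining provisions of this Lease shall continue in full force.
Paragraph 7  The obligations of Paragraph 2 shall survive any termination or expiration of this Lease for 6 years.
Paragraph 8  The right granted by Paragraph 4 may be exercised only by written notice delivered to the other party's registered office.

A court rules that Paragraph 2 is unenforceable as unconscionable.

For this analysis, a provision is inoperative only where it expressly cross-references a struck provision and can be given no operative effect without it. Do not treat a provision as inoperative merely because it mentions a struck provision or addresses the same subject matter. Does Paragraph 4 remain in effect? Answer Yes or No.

No

Paragraph 2 is struck. Paragraph 3 does nothing except set the carve-out from the structural-maintenance obligation by reference to Paragraph 2; with Paragraph 2 gone it has no independent effect and is inoperative. Paragraph 4 merely fixes the termination right for breach of Paragraph 2; with Paragraph 2 gone it has nothing to operate on and falls away. The only function of Paragraph 7 is the survival period for Paragraph 2, so it cannot stand once Paragraph 2 is removed. The only function of Paragraph 8 is the notice requirement for Paragraph 4, so it cannot stand once Paragraph 4 is removed. Paragraph 5 mentions Paragraph 1 but its own obligation stands independently of Paragraph 1, so Paragraph 5 is not affected. Paragraph 6 declares Paragraph 1 and Paragraph 2 mutually dependent; since one of them has fallen, all of them are of no effect. That brings down Paragraph 1 as well. The remainder continues in force under Paragraph 6. The provisions still in force are Paragraph 5 and Paragraph 6. Paragraph 4 is among the inoperative provisions, so the answer is no.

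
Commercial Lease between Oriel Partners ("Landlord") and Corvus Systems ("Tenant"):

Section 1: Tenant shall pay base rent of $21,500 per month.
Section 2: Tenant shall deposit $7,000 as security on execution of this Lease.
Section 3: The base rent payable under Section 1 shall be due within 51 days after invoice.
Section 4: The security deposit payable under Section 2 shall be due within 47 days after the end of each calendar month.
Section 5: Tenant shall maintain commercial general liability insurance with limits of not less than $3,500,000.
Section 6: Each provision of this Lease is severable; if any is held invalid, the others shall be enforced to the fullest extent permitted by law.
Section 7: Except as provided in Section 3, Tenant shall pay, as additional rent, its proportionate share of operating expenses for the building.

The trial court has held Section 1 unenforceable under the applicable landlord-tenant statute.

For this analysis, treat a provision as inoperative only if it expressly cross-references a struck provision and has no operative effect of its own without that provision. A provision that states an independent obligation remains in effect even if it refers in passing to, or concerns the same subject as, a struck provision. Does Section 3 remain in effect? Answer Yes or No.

Section 1 is struck. The whole of Section 3 is the payment deadline for the base rent, defined by reference to Section 1, so Section 3 cannot stand once Section 1 is removed. Section 7 mentions Section 3 but its own obligation stands independently of Section 3, so Section 7 is not affected. Section 6 is a severability clause and preserves every provision that can still be given independent effect. Section 2, Section 4, Section 5, Section 6, and Section 7 remain in effect. Section 3 is among the inoperative provisions, so the answer is no.

No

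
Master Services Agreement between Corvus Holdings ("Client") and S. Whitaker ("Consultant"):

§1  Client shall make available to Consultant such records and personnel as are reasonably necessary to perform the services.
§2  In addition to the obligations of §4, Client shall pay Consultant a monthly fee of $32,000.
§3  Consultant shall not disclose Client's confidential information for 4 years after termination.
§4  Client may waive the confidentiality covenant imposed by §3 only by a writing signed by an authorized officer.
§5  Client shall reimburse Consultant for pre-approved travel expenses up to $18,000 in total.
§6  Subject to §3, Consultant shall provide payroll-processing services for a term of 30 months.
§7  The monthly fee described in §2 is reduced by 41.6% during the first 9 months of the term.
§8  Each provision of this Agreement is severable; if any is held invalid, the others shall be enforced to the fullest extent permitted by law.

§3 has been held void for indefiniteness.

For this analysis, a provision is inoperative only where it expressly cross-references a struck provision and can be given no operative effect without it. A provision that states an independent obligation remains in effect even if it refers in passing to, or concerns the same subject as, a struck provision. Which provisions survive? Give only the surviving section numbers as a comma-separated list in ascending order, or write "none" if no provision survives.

§3 is struck. §4 merely fixes the waiver condition for §3; with §3 gone it has nothing to operate on and falls away. Although §6 refers to §3, its operative terms do not depend on §3, so it remains in effect. §2 mentions §4 but its own obligation stands independently of §4, so §2 is not affected. §8 is a severability clause and preserves every provision that can still be given independent effect. That leaves §1, §2, §5, §6, §7, and §8 in effect.

1, 2, 5, 6, 7, 8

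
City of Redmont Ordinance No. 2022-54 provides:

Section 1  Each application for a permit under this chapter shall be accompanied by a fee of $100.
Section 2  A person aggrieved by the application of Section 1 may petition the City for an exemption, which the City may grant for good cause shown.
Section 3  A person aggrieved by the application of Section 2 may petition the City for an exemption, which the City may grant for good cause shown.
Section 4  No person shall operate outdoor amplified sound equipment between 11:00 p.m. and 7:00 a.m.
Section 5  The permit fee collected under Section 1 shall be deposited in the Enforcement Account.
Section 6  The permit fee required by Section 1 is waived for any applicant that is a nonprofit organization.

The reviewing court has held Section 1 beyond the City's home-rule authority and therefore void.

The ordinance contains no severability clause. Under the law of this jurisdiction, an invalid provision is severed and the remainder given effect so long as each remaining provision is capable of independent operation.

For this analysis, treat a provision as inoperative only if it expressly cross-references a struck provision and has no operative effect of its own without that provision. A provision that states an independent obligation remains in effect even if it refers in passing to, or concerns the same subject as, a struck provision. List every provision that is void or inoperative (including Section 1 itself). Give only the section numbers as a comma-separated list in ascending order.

Section 1 is struck. Section 2 operates only by reference to Section 1, so it falls with Section 1. Section 5 operates only by reference to Section 1, so it falls with Section 1. Section 6 operates only by reference to Section 1, so it falls with Section 1. Section 3 merely fixes the exemption procedure for Section 2; with Section 2 gone it has nothing to operate on and falls away. Under the stated default rule, only provisions that cannot operate independently fall away; the rest are enforced. Only Section 4 remains in effect.

1, 2, 3, 5, 6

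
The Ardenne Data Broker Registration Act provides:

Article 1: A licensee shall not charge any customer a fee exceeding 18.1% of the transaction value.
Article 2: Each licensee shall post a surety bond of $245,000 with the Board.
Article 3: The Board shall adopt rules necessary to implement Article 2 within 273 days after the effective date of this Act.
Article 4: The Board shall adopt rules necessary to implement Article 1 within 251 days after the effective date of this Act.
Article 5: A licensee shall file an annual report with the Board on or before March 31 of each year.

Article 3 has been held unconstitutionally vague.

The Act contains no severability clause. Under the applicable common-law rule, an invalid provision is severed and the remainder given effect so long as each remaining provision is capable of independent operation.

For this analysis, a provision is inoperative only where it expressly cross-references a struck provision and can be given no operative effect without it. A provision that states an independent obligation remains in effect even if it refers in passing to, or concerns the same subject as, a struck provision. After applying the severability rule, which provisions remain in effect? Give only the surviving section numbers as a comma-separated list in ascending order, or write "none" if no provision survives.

1, 2, 4, 5

Article 3 is struck. No other provision's operative terms depend on Article 3. Under the stated default rule, only provisions that cannot operate independently fall away; the rest are enforced. Article 1, Article 2, Article 4, and Article 5 remain in effect.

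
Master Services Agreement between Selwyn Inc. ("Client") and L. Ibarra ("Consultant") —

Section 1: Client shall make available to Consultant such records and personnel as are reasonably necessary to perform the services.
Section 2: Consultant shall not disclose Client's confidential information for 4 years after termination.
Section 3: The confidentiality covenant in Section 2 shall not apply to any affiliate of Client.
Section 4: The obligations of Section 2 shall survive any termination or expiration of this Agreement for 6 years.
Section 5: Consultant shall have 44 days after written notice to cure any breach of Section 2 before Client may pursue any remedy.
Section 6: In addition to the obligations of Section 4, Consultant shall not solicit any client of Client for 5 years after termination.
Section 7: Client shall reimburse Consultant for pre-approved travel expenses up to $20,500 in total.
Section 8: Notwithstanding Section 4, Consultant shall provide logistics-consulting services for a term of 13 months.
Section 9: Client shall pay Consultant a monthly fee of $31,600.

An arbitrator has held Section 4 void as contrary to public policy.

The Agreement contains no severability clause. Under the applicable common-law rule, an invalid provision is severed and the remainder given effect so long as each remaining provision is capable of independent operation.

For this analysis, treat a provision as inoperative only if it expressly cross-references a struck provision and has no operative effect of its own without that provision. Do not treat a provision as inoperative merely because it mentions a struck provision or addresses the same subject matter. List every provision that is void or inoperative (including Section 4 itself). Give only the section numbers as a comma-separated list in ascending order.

Section 4 is struck. Although Section 8 refers to Section 4, its operative terms do not depend on Section 4, so it remains in effect. Section 6 mentions Section 4 but its own obligation stands independently of Section 4, so Section 6 is not affected. No other provision's operative terms depend on Section 4. Under the stated default rule, only provisions that cannot operate independently fall away; the rest are enforced. Section 1, Section 2, Section 3, Section 5, Section 6, Section 7, Section 8, and Section 9 remain in effect.

4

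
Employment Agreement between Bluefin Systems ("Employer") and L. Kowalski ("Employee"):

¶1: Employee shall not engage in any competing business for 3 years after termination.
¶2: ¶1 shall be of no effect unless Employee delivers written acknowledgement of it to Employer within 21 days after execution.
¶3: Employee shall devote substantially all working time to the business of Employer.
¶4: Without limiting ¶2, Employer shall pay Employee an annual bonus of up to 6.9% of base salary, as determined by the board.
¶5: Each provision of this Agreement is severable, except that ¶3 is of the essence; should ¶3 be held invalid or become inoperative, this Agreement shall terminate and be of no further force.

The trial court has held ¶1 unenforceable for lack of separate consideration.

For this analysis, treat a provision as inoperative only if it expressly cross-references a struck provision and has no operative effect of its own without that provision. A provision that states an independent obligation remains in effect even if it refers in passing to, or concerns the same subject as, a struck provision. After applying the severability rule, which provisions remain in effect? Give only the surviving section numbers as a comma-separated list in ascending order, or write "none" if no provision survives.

¶1 is struck. ¶2 operates only by reference to ¶1, so it falls with ¶1. ¶4 mentions ¶2 but its own obligation stands independently of ¶2, so ¶4 is not affected. ¶5 makes ¶3 an essential term, but ¶3 is unaffected, so the severability proviso in ¶5 preserves the remaining provisions. The provisions still in force are ¶3, ¶4, and ¶5.

3, 4, 5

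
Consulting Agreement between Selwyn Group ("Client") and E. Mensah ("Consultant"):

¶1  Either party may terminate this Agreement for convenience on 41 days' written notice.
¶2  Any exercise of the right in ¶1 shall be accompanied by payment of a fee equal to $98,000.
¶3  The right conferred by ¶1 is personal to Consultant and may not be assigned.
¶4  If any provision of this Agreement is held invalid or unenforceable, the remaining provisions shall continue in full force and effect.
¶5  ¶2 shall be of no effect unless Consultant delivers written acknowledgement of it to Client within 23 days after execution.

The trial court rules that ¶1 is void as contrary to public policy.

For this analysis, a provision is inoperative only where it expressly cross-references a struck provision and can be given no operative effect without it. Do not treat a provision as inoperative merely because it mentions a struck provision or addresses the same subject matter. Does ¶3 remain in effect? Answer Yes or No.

No

¶1 is struck. ¶2 merely fixes the exercise fee for ¶1; with ¶1 gone it has nothing to operate on and falls away. ¶3 operates only by reference to ¶1, so it falls with ¶1. ¶5 operates only by reference to ¶2, so it falls with ¶2. ¶4 is a severability clause and preserves every provision that can still be given independent effect. Only ¶4 remains in effect. ¶3 is among the inoperative provisions, so the answer is no.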